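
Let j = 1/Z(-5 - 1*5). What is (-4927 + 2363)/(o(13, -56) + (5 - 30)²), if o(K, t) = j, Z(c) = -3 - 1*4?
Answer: -8974/2187 ≈ -4.1033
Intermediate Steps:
Z(c) = -7 (Z(c) = -3 - 4 = -7)
j = -⅐ (j = 1/(-7) = -⅐ ≈ -0.14286)
o(K, t) = -⅐
(-4927 + 2363)/(o(13, -56) + (5 - 30)²) = (-4927 + 2363)/(-⅐ + (5 - 30)²) = -2564/(-⅐ + (-25)²) = -2564/(-⅐ + 625) = -2564/4374/7 = -2564*7/4374 = -8974/2187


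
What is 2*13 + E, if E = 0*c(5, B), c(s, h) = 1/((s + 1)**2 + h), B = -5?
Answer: 26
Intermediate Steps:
c(s, h) = 1/(h + (1 + s)**2) (c(s, h) = 1/((1 + s)**2 + h) = 1/(h + (1 + s)**2))
E = 0 (E = 0/(-5 + (1 + 5)**2) = 0/(-5 + 6**2) = 0/(-5 + 36) = 0/31 = 0*(1/31) = 0)
2*13 + E = 2*13 + 0 = 26 + 0 = 26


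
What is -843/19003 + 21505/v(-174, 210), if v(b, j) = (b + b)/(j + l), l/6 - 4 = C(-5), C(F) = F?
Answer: -6947236202/551087 ≈ -12606.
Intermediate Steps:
l = -6 (l = 24 + 6*(-5) = 24 - 30 = -6)
v(b, j) = 2*b/(-6 + j) (v(b, j) = (b + b)/(j - 6) = (2*b)/(-6 + j) = 2*b/(-6 + j))
-843/19003 + 21505/v(-174, 210) = -843/19003 + 21505/((2*(-174)/(-6 + 210))) = -843*1/19003 + 21505/((2*(-174)/204)) = -843/19003 + 21505/((2*(-174)*(1/204))) = -843/19003 + 21505/(-29/17) = -843/19003 + 21505*(-17/29) = -843/19003 - 365585/29 = -6947236202/551087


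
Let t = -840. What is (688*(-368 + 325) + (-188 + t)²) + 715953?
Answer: 1743153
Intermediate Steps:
(688*(-368 + 325) + (-188 + t)²) + 715953 = (688*(-368 + 325) + (-188 - 840)²) + 715953 = (688*(-43) + (-1028)²) + 715953 = (-29584 + 1056784) + 715953 = 1027200 + 715953 = 1743153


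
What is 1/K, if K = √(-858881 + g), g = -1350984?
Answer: -I*√2209865/2209865 ≈ -0.00067269*I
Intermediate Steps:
K = I*√2209865 (K = √(-858881 - 1350984) = √(-2209865) = I*√2209865 ≈ 1486.6*I)
1/K = 1/(I*√2209865) = -I*√2209865/2209865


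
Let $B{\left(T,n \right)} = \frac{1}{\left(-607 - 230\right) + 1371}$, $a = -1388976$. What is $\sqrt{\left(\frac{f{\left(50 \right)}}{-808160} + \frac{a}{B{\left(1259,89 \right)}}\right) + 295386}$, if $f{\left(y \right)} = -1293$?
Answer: $\frac{3 i \sqrt{3362754925267871930}}{202040} \approx 27229.0 i$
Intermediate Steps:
$B{\left(T,n \right)} = \frac{1}{534}$ ($B{\left(T,n \right)} = \frac{1}{-837 + 1371} = \frac{1}{534}$)
$\sqrt{\left(\frac{f{\left(50 \right)}}{-808160} + \frac{a}{B{\left(1259,89 \right)}}\right) + 295386} = \sqrt{\left(- \frac{1293}{-808160} - 1388976 \frac{1}{\frac{1}{534}}\right) + 295386} = \sqrt{\left(\left(-1293\right) \left(- \frac{1}{808160}\right) - 741713184\right) + 295386} = \sqrt{\left(\frac{1293}{808160} - 741713184\right) + 295386} = \sqrt{- \frac{599422926780147}{808160} + 295386} = \sqrt{- \frac{599184207630387}{808160}} = \frac{3 i \sqrt{3362754925267871930}}{202040}$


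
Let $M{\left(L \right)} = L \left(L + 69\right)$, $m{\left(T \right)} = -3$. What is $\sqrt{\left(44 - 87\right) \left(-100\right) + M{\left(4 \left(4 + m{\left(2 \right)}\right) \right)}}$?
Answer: $4 \sqrt{287} \approx 67.764$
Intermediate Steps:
$M{\left(L \right)} = L \left(69 + L\right)$
$\sqrt{\left(44 - 87\right) \left(-100\right) + M{\left(4 \left(4 + m{\left(2 \right)}\right) \right)}} = \sqrt{\left(44 - 87\right) \left(-100\right) + 4 \left(4 - 3\right) \left(69 + 4 \left(4 - 3\right)\right)} = \sqrt{\left(-43\right) \left(-100\right) + 4 \cdot 1 \left(69 + 4 \cdot 1\right)} = \sqrt{4300 + 4 \left(69 + 4\right)} = \sqrt{4300 + 4 \cdot 73} = \sqrt{4300 + 292} = \sqrt{4592} = 4 \sqrt{287}$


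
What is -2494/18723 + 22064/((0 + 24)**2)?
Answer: 8576411/224676 ≈ 38.172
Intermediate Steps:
-2494/18723 + 22064/((0 + 24)**2) = -2494*1/18723 + 22064/(24**2) = -2494/18723 + 22064/576 = -2494/18723 + 22064*(1/576) = -2494/18723 + 1379/36 = 8576411/224676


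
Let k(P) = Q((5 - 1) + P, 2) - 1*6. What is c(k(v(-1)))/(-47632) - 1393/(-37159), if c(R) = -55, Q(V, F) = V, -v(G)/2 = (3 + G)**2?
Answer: 68395121/1769957488 ≈ 0.038642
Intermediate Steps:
v(G) = -2*(3 + G)**2
k(P) = -2 + P (k(P) = ((5 - 1) + P) - 1*6 = (4 + P) - 6 = -2 + P)
c(k(v(-1)))/(-47632) - 1393/(-37159) = -55/(-47632) - 1393/(-37159) = -55*(-1/47632) - 1393*(-1/37159) = 55/47632 + 1393/37159 = 68395121/1769957488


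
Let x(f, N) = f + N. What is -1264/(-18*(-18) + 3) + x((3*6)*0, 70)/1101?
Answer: -152086/40003 ≈ -3.8019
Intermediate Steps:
x(f, N) = N + f
-1264/(-18*(-18) + 3) + x((3*6)*0, 70)/1101 = -1264/(-18*(-18) + 3) + (70 + (3*6)*0)/1101 = -1264/(324 + 3) + (70 + 18*0)*(1/1101) = -1264/327 + (70 + 0)*(1/1101) = -1264*1/327 + 70*(1/1101) = -1264/327 + 70/1101 = -152086/40003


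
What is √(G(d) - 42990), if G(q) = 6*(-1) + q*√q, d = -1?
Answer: √(-42996 - I) ≈ 0.002 - 207.35*I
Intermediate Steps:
G(q) = -6 + q^(3/2)
√(G(d) - 42990) = √((-6 + (-1)^(3/2)) - 42990) = √((-6 - I) - 42990) = √(-42996 - I)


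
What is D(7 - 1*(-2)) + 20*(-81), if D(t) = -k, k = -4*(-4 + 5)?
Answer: -1616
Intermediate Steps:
k = -4 (k = -4*1 = -4)
D(t) = 4 (D(t) = -1*(-4) = 4)
D(7 - 1*(-2)) + 20*(-81) = 4 + 20*(-81) = 4 - 1620 = -1616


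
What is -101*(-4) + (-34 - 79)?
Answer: 291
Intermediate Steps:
-101*(-4) + (-34 - 79) = 404 - 113 = 291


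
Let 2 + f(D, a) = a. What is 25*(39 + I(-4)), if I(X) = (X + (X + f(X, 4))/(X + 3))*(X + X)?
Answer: 1375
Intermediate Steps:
f(D, a) = -2 + a
I(X) = 2*X*(X + (2 + X)/(3 + X)) (I(X) = (X + (X + (-2 + 4))/(X + 3))*(X + X) = (X + (X + 2)/(3 + X))*(2*X) = (X + (2 + X)/(3 + X))*(2*X) = 2*X*(X + (2 + X)/(3 + X)))
25*(39 + I(-4)) = 25*(39 + 2*(-4)*(2 + (-4)**2 + 4*(-4))/(3 - 4)) = 25*(39 + 2*(-4)*(2 + 16 - 16)/(-1)) = 25*(39 + 2*(-4)*(-1)*2) = 25*(39 + 16) = 25*55 = 1375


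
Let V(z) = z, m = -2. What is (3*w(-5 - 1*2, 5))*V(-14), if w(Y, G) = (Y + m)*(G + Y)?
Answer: -756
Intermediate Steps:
w(Y, G) = (-2 + Y)*(G + Y) (w(Y, G) = (Y - 2)*(G + Y) = (-2 + Y)*(G + Y))
(3*w(-5 - 1*2, 5))*V(-14) = (3*((-5 - 1*2)² - 2*5 - 2*(-5 - 1*2) + 5*(-5 - 1*2)))*(-14) = (3*((-5 - 2)² - 10 - 2*(-5 - 2) + 5*(-5 - 2)))*(-14) = (3*((-7)² - 10 - 2*(-7) + 5*(-7)))*(-14) = (3*(49 - 10 + 14 - 35))*(-14) = (3*18)*(-14) = 54*(-14) = -756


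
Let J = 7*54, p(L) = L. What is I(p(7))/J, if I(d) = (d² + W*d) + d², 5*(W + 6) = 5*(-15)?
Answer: -7/54 ≈ -0.12963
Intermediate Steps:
W = -21 (W = -6 + (5*(-15))/5 = -6 + (⅕)*(-75) = -6 - 15 = -21)
I(d) = -21*d + 2*d² (I(d) = (d² - 21*d) + d² = -21*d + 2*d²)
J = 378
I(p(7))/J = (7*(-21 + 2*7))/378 = (7*(-21 + 14))*(1/378) = (7*(-7))*(1/378) = -49*1/378 = -7/54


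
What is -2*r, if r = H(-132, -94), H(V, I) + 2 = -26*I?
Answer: -4884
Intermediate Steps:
H(V, I) = -2 - 26*I
r = 2442 (r = -2 - 26*(-94) = -2 + 2444 = 2442)
-2*r = -2*2442 = -4884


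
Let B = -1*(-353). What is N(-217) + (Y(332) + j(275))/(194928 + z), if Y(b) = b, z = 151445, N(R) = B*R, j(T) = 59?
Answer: -26532517782/346373 ≈ -76601.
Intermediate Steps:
B = 353
N(R) = 353*R
N(-217) + (Y(332) + j(275))/(194928 + z) = 353*(-217) + (332 + 59)/(194928 + 151445) = -76601 + 391/346373 = -26532517782/346373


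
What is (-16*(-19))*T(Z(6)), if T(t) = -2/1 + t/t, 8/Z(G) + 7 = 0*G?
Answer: -304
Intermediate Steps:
Z(G) = -8/7 (Z(G) = 8/(-7 + 0*G) = 8/(-7 + 0) = 8/(-7) = 8*(-⅐) = -8/7)
T(t) = -1 (T(t) = -2*1 + 1 = -2 + 1 = -1)
(-16*(-19))*T(Z(6)) = -16*(-19)*(-1) = 304*(-1) = -304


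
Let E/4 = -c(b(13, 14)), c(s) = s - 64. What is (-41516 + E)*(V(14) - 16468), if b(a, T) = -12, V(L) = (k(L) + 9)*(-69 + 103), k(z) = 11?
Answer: 650655056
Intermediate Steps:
V(L) = 680 (V(L) = (11 + 9)*(-69 + 103) = 20*34 = 680)
c(s) = -64 + s
E = 304 (E = 4*(-(-64 - 12)) = 4*(-1*(-76)) = 4*76 = 304)
(-41516 + E)*(V(14) - 16468) = (-41516 + 304)*(680 - 16468) = -41212*(-15788) = 650655056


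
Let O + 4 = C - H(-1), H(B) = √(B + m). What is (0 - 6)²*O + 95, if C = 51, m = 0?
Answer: 1787 - 36*I ≈ 1787.0 - 36.0*I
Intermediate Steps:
H(B) = √B (H(B) = √(B + 0) = √B)
O = 47 - I (O = -4 + (51 - √(-1)) = -4 + (51 - I) = 47 - I ≈ 47.0 - 1.0*I)
(0 - 6)²*O + 95 = (0 - 6)²*(47 - I) + 95 = (-6)²*(47 - I) + 95 = 36*(47 - I) + 95 = (1692 - 36*I) + 95 = 1787 - 36*I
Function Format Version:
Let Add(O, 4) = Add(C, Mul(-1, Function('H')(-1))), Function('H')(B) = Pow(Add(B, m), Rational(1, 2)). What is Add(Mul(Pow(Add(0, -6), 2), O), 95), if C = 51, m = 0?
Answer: Add(1787, Mul(-36, I)) ≈ Add(1787.0, Mul(-36.000, I))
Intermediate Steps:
Function('H')(B) = Pow(B, Rational(1, 2)) (Function('H')(B) = Pow(Add(B, 0), Rational(1, 2)) = Pow(B, Rational(1, 2)))
O = Add(47, Mul(-1, I)) (O = Add(-4, Add(51, Mul(-1, Pow(-1, Rational(1, 2))))) = Add(-4, Add(51, Mul(-1, I))) = Add(47, Mul(-1, I)) ≈ Add(47.000, Mul(-1.0000, I)))
Add(Mul(Pow(Add(0, -6), 2), O), 95) = Add(Mul(Pow(Add(0, -6), 2), Add(47, Mul(-1, I))), 95) = Add(Mul(Pow(-6, 2), Add(47, Mul(-1, I))), 95) = Add(Mul(36, Add(47, Mul(-1, I))), 95) = Add(Add(1692, Mul(-36, I)), 95) = Add(1787, Mul(-36, I))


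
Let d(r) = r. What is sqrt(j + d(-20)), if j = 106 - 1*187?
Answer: I*sqrt(101) ≈ 10.05*I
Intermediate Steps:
j = -81 (j = 106 - 187 = -81)
sqrt(j + d(-20)) = sqrt(-81 - 20) = sqrt(-101) = I*sqrt(101)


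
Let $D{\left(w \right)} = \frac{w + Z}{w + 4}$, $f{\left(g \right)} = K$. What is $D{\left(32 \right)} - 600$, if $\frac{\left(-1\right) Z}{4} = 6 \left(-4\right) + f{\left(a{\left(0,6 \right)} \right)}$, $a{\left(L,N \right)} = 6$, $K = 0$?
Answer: $- \frac{5368}{9} \approx -596.44$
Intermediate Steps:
$f{\left(g \right)} = 0$
$Z = 96$ ($Z = - 4 \left(6 \left(-4\right) + 0\right) = - 4 \left(-24 + 0\right) = \left(-4\right) \left(-24\right) = 96$)
$D{\left(w \right)} = \frac{96 + w}{4 + w}$ ($D{\left(w \right)} = \frac{w + 96}{w + 4} = \frac{96 + w}{4 + w}$)
$D{\left(32 \right)} - 600 = \frac{96 + 32}{4 + 32} - 600 = \frac{1}{36} \cdot 128 - 600 = \frac{32}{9} - 600 = - \frac{5368}{9}$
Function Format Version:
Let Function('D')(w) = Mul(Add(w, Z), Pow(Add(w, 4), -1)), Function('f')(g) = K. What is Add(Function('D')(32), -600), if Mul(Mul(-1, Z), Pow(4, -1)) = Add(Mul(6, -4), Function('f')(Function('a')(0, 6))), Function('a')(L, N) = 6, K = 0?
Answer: Rational(-5368, 9) ≈ -596.44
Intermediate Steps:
Function('f')(g) = 0
Z = 96 (Z = Mul(-4, Add(Mul(6, -4), 0)) = Mul(-4, Add(-24, 0)) = Mul(-4, -24) = 96)
Function('D')(w) = Mul(Pow(Add(4, w), -1), Add(96, w)) (Function('D')(w) = Mul(Add(w, 96), Pow(Add(w, 4), -1)) = Mul(Add(96, w), Pow(Add(4, w), -1)) = Mul(Pow(Add(4, w), -1), Add(96, w)))
Add(Function('D')(32), -600) = Add(Mul(Pow(Add(4, 32), -1), Add(96, 32)), -600) = Add(Mul(Pow(36, -1), 128), -600) = Add(Mul(Rational(1, 36), 128), -600) = Add(Rational(32, 9), -600) = Rational(-5368, 9)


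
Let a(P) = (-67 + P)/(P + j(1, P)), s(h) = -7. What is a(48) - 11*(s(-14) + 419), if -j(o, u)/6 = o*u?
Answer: -1087661/240 ≈ -4531.9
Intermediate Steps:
j(o, u) = -6*o*u
a(P) = -(-67 + P)/(5*P) (a(P) = (-67 + P)/(P - 6*1*P) = (-67 + P)/(P - 6*P) = (-67 + P)/((-5*P)) = (-67 + P)*(-1/(5*P)) = -(-67 + P)/(5*P))
a(48) - 11*(s(-14) + 419) = (⅕)*(67 - 1*48)/48 - 11*(-7 + 419) = (⅕)*(1/48)*(67 - 48) - 11*412 = (⅕)*(1/48)*19 - 4532 = 19/240 - 4532 = -1087661/240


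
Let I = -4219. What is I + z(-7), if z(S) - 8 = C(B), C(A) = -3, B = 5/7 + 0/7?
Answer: -4214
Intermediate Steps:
B = 5/7 (B = 5*(⅐) + 0*(⅐) = 5/7 + 0 = 5/7 ≈ 0.71429)
z(S) = 5 (z(S) = 8 - 3 = 5)
I + z(-7) = -4219 + 5 = -4214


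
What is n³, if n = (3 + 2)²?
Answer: 15625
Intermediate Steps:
n = 25 (n = 5² = 25)
n³ = 25³ = 15625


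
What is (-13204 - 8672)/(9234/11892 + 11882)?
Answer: -43358232/23551663 ≈ -1.8410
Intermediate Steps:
(-13204 - 8672)/(9234/11892 + 11882) = -21876/(9234*(1/11892) + 11882) = -21876/(1539/1982 + 11882) = -21876/23551663/1982 = -21876*1982/23551663 = -43358232/23551663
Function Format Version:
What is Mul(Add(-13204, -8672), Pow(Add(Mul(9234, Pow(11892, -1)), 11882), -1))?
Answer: Rational(-43358232, 23551663) ≈ -1.8410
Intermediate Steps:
Mul(Add(-13204, -8672), Pow(Add(Mul(9234, Pow(11892, -1)), 11882), -1)) = Mul(-21876, Pow(Add(Mul(9234, Rational(1, 11892)), 11882), -1)) = Mul(-21876, Pow(Add(Rational(1539, 1982), 11882), -1)) = Mul(-21876, Pow(Rational(23551663, 1982), -1)) = Mul(-21876, Rational(1982, 23551663)) = Rational(-43358232, 23551663)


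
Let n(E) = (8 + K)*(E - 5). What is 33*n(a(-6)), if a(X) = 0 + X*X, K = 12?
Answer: 20460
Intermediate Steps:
a(X) = X² (a(X) = 0 + X² = X²)
n(E) = -100 + 20*E (n(E) = (8 + 12)*(E - 5) = 20*(-5 + E) = -100 + 20*E)
33*n(a(-6)) = 33*(-100 + 20*(-6)²) = 33*(-100 + 20*36) = 33*(-100 + 720) = 33*620 = 20460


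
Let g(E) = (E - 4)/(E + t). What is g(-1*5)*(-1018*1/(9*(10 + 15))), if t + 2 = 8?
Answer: 1018/25 ≈ 40.720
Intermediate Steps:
t = 6 (t = -2 + 8 = 6)
g(E) = (-4 + E)/(6 + E) (g(E) = (E - 4)/(E + 6) = (-4 + E)/(6 + E))
g(-1*5)*(-1018*1/(9*(10 + 15))) = ((-4 - 1*5)/(6 - 1*5))*(-1018*1/(9*(10 + 15))) = ((-4 - 5)/(6 - 5))*(-1018/(25*9)) = (-9/1)*(-1018/225) = (1*(-9))*(-1018*1/225) = -9*(-1018/225) = 1018/25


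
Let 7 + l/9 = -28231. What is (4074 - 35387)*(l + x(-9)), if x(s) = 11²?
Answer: 7954159573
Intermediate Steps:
l = -254142 (l = -63 + 9*(-28231) = -63 - 254079 = -254142)
x(s) = 121
(4074 - 35387)*(l + x(-9)) = (4074 - 35387)*(-254142 + 121) = -31313*(-254021) = 7954159573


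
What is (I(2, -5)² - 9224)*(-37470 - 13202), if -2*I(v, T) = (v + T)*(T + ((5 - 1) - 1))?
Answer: 466942480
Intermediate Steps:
I(v, T) = -(3 + T)*(T + v)/2 (I(v, T) = -(v + T)*(T + ((5 - 1) - 1))/2 = -(T + v)*(T + (4 - 1))/2 = -(T + v)*(T + 3)/2 = -(T + v)*(3 + T)/2 = -(3 + T)*(T + v)/2)
(I(2, -5)² - 9224)*(-37470 - 13202) = ((-3/2*(-5) - 3/2*2 - ½*(-5)² - ½*(-5)*2)² - 9224)*(-37470 - 13202) = ((15/2 - 3 - ½*25 + 5)² - 9224)*(-50672) = ((15/2 - 3 - 25/2 + 5)² - 9224)*(-50672) = ((-3)² - 9224)*(-50672) = (9 - 9224)*(-50672) = -9215*(-50672) = 466942480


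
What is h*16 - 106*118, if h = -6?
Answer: -12604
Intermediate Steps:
h*16 - 106*118 = -6*16 - 106*118 = -96 - 12508 = -12604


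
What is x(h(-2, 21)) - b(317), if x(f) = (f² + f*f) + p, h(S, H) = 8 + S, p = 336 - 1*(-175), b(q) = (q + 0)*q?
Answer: -99906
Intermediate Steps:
b(q) = q² (b(q) = q*q = q²)
p = 511 (p = 336 + 175 = 511)
x(f) = 511 + 2*f² (x(f) = (f² + f*f) + 511 = (f² + f²) + 511 = 2*f² + 511 = 511 + 2*f²)
x(h(-2, 21)) - b(317) = (511 + 2*(8 - 2)²) - 1*317² = (511 + 2*6²) - 1*100489 = (511 + 2*36) - 100489 = (511 + 72) - 100489 = 583 - 100489 = -99906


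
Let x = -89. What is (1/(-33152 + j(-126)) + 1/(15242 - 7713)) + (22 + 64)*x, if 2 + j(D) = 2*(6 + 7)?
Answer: -1909066104049/249420712 ≈ -7654.0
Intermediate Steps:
j(D) = 24 (j(D) = -2 + 2*(6 + 7) = -2 + 2*13 = -2 + 26 = 24)
(1/(-33152 + j(-126)) + 1/(15242 - 7713)) + (22 + 64)*x = (1/(-33152 + 24) + 1/(15242 - 7713)) + (22 + 64)*(-89) = (1/(-33128) + 1/7529) + 86*(-89) = (-1/33128 + 1/7529) - 7654 = 25599/249420712 - 7654 = -1909066104049/249420712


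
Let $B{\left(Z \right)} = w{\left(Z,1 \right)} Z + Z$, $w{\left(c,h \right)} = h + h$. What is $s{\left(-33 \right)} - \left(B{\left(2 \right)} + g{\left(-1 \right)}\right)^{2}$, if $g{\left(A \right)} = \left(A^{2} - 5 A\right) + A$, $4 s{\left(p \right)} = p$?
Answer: $- \frac{517}{4} \approx -129.25$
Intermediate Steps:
$w{\left(c,h \right)} = 2 h$
$s{\left(p \right)} = \frac{p}{4}$
$B{\left(Z \right)} = 3 Z$ ($B{\left(Z \right)} = 2 \cdot 1 Z + Z = 2 Z + Z = 3 Z$)
$g{\left(A \right)} = A^{2} - 4 A$
$s{\left(-33 \right)} - \left(B{\left(2 \right)} + g{\left(-1 \right)}\right)^{2} = \frac{1}{4} \left(-33\right) - \left(3 \cdot 2 - \left(-4 - 1\right)\right)^{2} = - \frac{33}{4} - \left(6 - -5\right)^{2} = - \frac{33}{4} - \left(6 + 5\right)^{2} = - \frac{33}{4} - 11^{2} = - \frac{33}{4} - 121 = - \frac{517}{4}$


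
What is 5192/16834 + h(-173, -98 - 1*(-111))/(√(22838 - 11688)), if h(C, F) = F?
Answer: 2596/8417 + 13*√446/2230 ≈ 0.43154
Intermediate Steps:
5192/16834 + h(-173, -98 - 1*(-111))/(√(22838 - 11688)) = 5192/16834 + (-98 - 1*(-111))/(√(22838 - 11688)) = 5192*(1/16834) + (-98 + 111)/(√11150) = 2596/8417 + 13/((5*√446)) = 2596/8417 + 13*(√446/2230) = 2596/8417 + 13*√446/2230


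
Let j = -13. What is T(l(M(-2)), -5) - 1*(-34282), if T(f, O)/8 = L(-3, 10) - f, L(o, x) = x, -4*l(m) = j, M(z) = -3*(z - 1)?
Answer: 34336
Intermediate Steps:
M(z) = 3 - 3*z (M(z) = -3*(-1 + z) = 3 - 3*z)
l(m) = 13/4 (l(m) = -¼*(-13) = 13/4)
T(f, O) = 80 - 8*f (T(f, O) = 8*(10 - f) = 80 - 8*f)
T(l(M(-2)), -5) - 1*(-34282) = (80 - 8*13/4) - 1*(-34282) = (80 - 26) + 34282 = 54 + 34282 = 34336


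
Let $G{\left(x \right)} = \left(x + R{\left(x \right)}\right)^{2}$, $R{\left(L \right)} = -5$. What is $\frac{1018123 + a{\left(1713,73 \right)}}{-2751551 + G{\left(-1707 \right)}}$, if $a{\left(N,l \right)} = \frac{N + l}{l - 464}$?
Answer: $\frac{398084307}{70142663} \approx 5.6754$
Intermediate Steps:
$a{\left(N,l \right)} = \frac{N + l}{-464 + l}$
$G{\left(x \right)} = \left(-5 + x\right)^{2}$ ($G{\left(x \right)} = \left(x - 5\right)^{2} = \left(-5 + x\right)^{2}$)
$\frac{1018123 + a{\left(1713,73 \right)}}{-2751551 + G{\left(-1707 \right)}} = \frac{1018123 + \frac{1713 + 73}{-464 + 73}}{-2751551 + \left(-5 - 1707\right)^{2}} = \frac{1018123 + \frac{1}{-391} \cdot 1786}{-2751551 + \left(-1712\right)^{2}} = \frac{1018123 - \frac{1786}{391}}{-2751551 + 2930944} = \frac{1018123 - \frac{1786}{391}}{179393} = \frac{398084307}{391} \cdot \frac{1}{179393} = \frac{398084307}{70142663}$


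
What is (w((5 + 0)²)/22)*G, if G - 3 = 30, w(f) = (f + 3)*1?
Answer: 42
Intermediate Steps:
w(f) = 3 + f (w(f) = (3 + f)*1 = 3 + f)
G = 33 (G = 3 + 30 = 33)
(w((5 + 0)²)/22)*G = ((3 + (5 + 0)²)/22)*33 = ((3 + 5²)*(1/22))*33 = ((3 + 25)*(1/22))*33 = (28*(1/22))*33 = (14/11)*33 = 42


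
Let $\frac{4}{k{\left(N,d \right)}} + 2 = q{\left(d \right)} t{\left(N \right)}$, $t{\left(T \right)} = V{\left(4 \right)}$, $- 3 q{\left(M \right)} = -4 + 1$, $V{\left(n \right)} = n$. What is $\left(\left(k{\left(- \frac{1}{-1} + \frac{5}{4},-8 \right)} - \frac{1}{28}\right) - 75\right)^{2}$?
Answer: $\frac{4182025}{784} \approx 5334.2$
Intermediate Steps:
$q{\left(M \right)} = 1$ ($q{\left(M \right)} = - \frac{-4 + 1}{3} = \left(- \frac{1}{3}\right) \left(-3\right) = 1$)
$t{\left(T \right)} = 4$
$k{\left(N,d \right)} = 2$ ($k{\left(N,d \right)} = \frac{4}{-2 + 1 \cdot 4} = \frac{4}{-2 + 4} = \frac{4}{2} = 4 \cdot \frac{1}{2} = 2$)
$\left(\left(k{\left(- \frac{1}{-1} + \frac{5}{4},-8 \right)} - \frac{1}{28}\right) - 75\right)^{2} = \left(\left(2 - \frac{1}{28}\right) - 75\right)^{2} = \left(\frac{55}{28} - 75\right)^{2} = \left(- \frac{2045}{28}\right)^{2} = \frac{4182025}{784}$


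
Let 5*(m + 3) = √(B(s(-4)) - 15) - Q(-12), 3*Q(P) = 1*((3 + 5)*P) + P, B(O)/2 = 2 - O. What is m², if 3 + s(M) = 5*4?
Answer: 396/25 + 126*I*√5/25 ≈ 15.84 + 11.27*I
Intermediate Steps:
s(M) = 17 (s(M) = -3 + 5*4 = -3 + 20 = 17)
B(O) = 4 - 2*O (B(O) = 2*(2 - O) = 4 - 2*O)
Q(P) = 3*P (Q(P) = (1*((3 + 5)*P) + P)/3 = (1*(8*P) + P)/3 = (8*P + P)/3 = (9*P)/3 = 3*P)
m = 21/5 + 3*I*√5/5 (m = -3 + (√((4 - 2*17) - 15) - 3*(-12))/5 = -3 + (√((4 - 34) - 15) - 1*(-36))/5 = -3 + (√(-30 - 15) + 36)/5 = -3 + (√(-45) + 36)/5 = -3 + (3*I*√5 + 36)/5 = -3 + (36 + 3*I*√5)/5 = -3 + (36/5 + 3*I*√5/5) = 21/5 + 3*I*√5/5 ≈ 4.2 + 1.3416*I)
m² = (21/5 + 3*I*√5/5)²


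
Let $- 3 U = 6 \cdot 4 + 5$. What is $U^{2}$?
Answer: $\frac{841}{9} \approx 93.444$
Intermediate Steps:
$U = - \frac{29}{3}$ ($U = - \frac{6 \cdot 4 + 5}{3} = - \frac{24 + 5}{3} = \left(- \frac{1}{3}\right) 29 = - \frac{29}{3} \approx -9.6667$)
$U^{2} = \left(- \frac{29}{3}\right)^{2} = \frac{841}{9}$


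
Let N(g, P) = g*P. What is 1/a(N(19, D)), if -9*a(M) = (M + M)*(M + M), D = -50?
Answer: -9/3610000 ≈ -2.4931e-6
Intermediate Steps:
N(g, P) = P*g
a(M) = -4*M²/9 (a(M) = -(M + M)*(M + M)/9 = -2*M*2*M/9 = -4*M²/9)
1/a(N(19, D)) = 1/(-4*(-50*19)²/9) = 1/(-4/9*(-950)²) = 1/(-4/9*902500) = 1/(-3610000/9) = -9/3610000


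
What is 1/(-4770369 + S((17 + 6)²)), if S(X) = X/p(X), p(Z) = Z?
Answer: -1/4770368 ≈ -2.0963e-7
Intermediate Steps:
S(X) = 1 (S(X) = X/X = 1)
1/(-4770369 + S((17 + 6)²)) = 1/(-4770369 + 1) = 1/(-4770368) = -1/4770368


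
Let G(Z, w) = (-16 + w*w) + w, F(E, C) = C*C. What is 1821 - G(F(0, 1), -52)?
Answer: -815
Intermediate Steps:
F(E, C) = C**2
G(Z, w) = -16 + w + w**2 (G(Z, w) = (-16 + w**2) + w = -16 + w + w**2)
1821 - G(F(0, 1), -52) = 1821 - (-16 - 52 + (-52)**2) = 1821 - (-16 - 52 + 2704) = 1821 - 1*2636 = 1821 - 2636 = -815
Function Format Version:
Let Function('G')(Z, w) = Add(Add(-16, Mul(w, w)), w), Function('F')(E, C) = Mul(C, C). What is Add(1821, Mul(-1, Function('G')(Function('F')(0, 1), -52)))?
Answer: -815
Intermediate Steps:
Function('F')(E, C) = Pow(C, 2)
Function('G')(Z, w) = Add(-16, w, Pow(w, 2)) (Function('G')(Z, w) = Add(Add(-16, Pow(w, 2)), w) = Add(-16, w, Pow(w, 2)))
Add(1821, Mul(-1, Function('G')(Function('F')(0, 1), -52))) = Add(1821, Mul(-1, Add(-16, -52, Pow(-52, 2)))) = Add(1821, Mul(-1, Add(-16, -52, 2704))) = Add(1821, Mul(-1, 2636)) = Add(1821, -2636) = -815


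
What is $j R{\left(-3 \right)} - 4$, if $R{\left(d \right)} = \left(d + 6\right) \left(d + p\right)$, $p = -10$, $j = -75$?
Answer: $2921$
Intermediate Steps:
$R{\left(d \right)} = \left(-10 + d\right) \left(6 + d\right)$ ($R{\left(d \right)} = \left(d + 6\right) \left(d - 10\right) = \left(6 + d\right) \left(-10 + d\right) = \left(-10 + d\right) \left(6 + d\right)$)
$j R{\left(-3 \right)} - 4 = - 75 \left(-60 + \left(-3\right)^{2} - -12\right) - 4 = - 75 \left(-60 + 9 + 12\right) - 4 = \left(-75\right) \left(-39\right) - 4 = 2925 - 4 = 2921$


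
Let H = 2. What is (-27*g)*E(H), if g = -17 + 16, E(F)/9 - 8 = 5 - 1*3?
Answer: 2430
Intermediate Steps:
E(F) = 90 (E(F) = 72 + 9*(5 - 1*3) = 72 + 9*(5 - 3) = 72 + 9*2 = 72 + 18 = 90)
g = -1
(-27*g)*E(H) = -27*(-1)*90 = 27*90 = 2430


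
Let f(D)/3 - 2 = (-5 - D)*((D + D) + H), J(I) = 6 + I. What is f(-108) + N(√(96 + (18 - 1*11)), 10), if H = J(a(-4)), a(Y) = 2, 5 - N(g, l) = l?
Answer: -64271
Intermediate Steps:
N(g, l) = 5 - l
H = 8 (H = 6 + 2 = 8)
f(D) = 6 + 3*(-5 - D)*(8 + 2*D) (f(D) = 6 + 3*((-5 - D)*((D + D) + 8)) = 6 + 3*((-5 - D)*(2*D + 8)) = 6 + 3*((-5 - D)*(8 + 2*D)) = 6 + 3*(-5 - D)*(8 + 2*D))
f(-108) + N(√(96 + (18 - 1*11)), 10) = (-114 - 54*(-108) - 6*(-108)²) + (5 - 1*10) = (-114 + 5832 - 6*11664) + (5 - 10) = (-114 + 5832 - 69984) - 5 = -64266 - 5 = -64271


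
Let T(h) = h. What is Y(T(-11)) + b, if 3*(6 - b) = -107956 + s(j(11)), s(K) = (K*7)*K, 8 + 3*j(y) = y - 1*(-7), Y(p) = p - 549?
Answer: 955946/27 ≈ 35405.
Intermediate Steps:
Y(p) = -549 + p
j(y) = -⅓ + y/3 (j(y) = -8/3 + (y - 1*(-7))/3 = -8/3 + (y + 7)/3 = -8/3 + (7 + y)/3 = -8/3 + (7/3 + y/3) = -⅓ + y/3)
s(K) = 7*K² (s(K) = (7*K)*K = 7*K²)
b = 971066/27 (b = 6 - (-107956 + 7*(-⅓ + (⅓)*11)²)/3 = 6 - (-107956 + 7*(-⅓ + 11/3)²)/3 = 6 - (-107956 + 7*(10/3)²)/3 = 6 - (-107956 + 7*(100/9))/3 = 6 - (-107956 + 700/9)/3 = 6 - ⅓*(-970904/9) = 6 + 970904/27 = 971066/27 ≈ 35965.)
Y(T(-11)) + b = (-549 - 11) + 971066/27 = -560 + 971066/27 = 955946/27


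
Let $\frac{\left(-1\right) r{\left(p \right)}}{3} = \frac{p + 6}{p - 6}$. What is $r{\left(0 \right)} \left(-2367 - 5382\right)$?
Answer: $-23247$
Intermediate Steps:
$r{\left(p \right)} = - \frac{3 \left(6 + p\right)}{-6 + p}$ ($r{\left(p \right)} = - 3 \frac{p + 6}{p - 6} = - 3 \frac{6 + p}{-6 + p} = - \frac{3 \left(6 + p\right)}{-6 + p}$)
$r{\left(0 \right)} \left(-2367 - 5382\right) = \frac{3 \left(-6 - 0\right)}{-6 + 0} \left(-2367 - 5382\right) = \frac{3 \left(-6 + 0\right)}{-6} \left(-7749\right) = 3 \left(- \frac{1}{6}\right) \left(-6\right) \left(-7749\right) = 3 \left(-7749\right) = -23247$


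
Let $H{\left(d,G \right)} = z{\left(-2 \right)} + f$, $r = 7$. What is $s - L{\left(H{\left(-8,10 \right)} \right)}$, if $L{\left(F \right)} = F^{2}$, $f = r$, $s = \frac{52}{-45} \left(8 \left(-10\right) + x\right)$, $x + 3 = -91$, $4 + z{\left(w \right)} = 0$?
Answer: $\frac{2881}{15} \approx 192.07$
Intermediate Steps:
$z{\left(w \right)} = -4$ ($z{\left(w \right)} = -4 + 0 = -4$)
$x = -94$ ($x = -3 - 91 = -94$)
$s = \frac{3016}{15}$ ($s = \frac{52}{-45} \left(8 \left(-10\right) - 94\right) = 52 \left(- \frac{1}{45}\right) \left(-80 - 94\right) = \left(- \frac{52}{45}\right) \left(-174\right) = \frac{3016}{15} \approx 201.07$)
$f = 7$
$H{\left(d,G \right)} = 3$ ($H{\left(d,G \right)} = -4 + 7 = 3$)
$s - L{\left(H{\left(-8,10 \right)} \right)} = \frac{3016}{15} - 3^{2} = \frac{3016}{15} - 9 = \frac{2881}{15}$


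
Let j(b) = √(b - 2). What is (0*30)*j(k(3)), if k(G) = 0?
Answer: 0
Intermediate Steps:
j(b) = √(-2 + b)
(0*30)*j(k(3)) = (0*30)*√(-2 + 0) = 0*√(-2) = 0*(I*√2) = 0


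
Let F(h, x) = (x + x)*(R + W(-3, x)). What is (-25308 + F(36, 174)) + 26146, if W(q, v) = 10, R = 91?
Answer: 35986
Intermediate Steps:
F(h, x) = 202*x (F(h, x) = (x + x)*(91 + 10) = (2*x)*101 = 202*x)
(-25308 + F(36, 174)) + 26146 = (-25308 + 202*174) + 26146 = (-25308 + 35148) + 26146 = 9840 + 26146 = 35986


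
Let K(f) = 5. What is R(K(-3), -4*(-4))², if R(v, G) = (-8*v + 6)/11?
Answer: 1156/121 ≈ 9.5537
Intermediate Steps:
R(v, G) = 6/11 - 8*v/11 (R(v, G) = (6 - 8*v)*(1/11) = 6/11 - 8*v/11)
R(K(-3), -4*(-4))² = (6/11 - 8/11*5)² = (6/11 - 40/11)² = (-34/11)² = 1156/121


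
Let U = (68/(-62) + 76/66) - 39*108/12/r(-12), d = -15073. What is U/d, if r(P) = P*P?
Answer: 39001/246714864 ≈ 0.00015808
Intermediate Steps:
r(P) = P²
U = -39001/16368 (U = (68/(-62) + 76/66) - 39*108/12/((-12)²) = (68*(-1/62) + 76*(1/66)) - 39*108*(1/12)/144 = (-34/31 + 38/33) - 351/144 = 56/1023 - 39*1/16 = 56/1023 - 39/16 = -39001/16368 ≈ -2.3828)
U/d = -39001/16368/(-15073) = -39001/16368*(-1/15073) = 39001/246714864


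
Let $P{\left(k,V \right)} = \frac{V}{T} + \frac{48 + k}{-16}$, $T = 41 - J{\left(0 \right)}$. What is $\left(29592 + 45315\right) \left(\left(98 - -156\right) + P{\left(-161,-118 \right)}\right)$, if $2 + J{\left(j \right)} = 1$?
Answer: $\frac{309519291}{16} \approx 1.9345 \cdot 10^{7}$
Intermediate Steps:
$J{\left(j \right)} = -1$ ($J{\left(j \right)} = -2 + 1 = -1$)
$T = 42$ ($T = 41 - -1 = 41 + 1 = 42$)
$P{\left(k,V \right)} = -3 - \frac{k}{16} + \frac{V}{42}$ ($P{\left(k,V \right)} = \frac{V}{42} + \frac{48 + k}{-16} = V \frac{1}{42} + \left(48 + k\right) \left(- \frac{1}{16}\right) = \frac{V}{42} - \left(3 + \frac{k}{16}\right) = -3 - \frac{k}{16} + \frac{V}{42}$)
$\left(29592 + 45315\right) \left(\left(98 - -156\right) + P{\left(-161,-118 \right)}\right) = \left(29592 + 45315\right) \left(\left(98 - -156\right) - - \frac{1429}{336}\right) = 74907 \left(\left(98 + 156\right) - - \frac{1429}{336}\right) = 74907 \left(254 + \frac{1429}{336}\right) = 74907 \cdot \frac{86773}{336} = \frac{309519291}{16}$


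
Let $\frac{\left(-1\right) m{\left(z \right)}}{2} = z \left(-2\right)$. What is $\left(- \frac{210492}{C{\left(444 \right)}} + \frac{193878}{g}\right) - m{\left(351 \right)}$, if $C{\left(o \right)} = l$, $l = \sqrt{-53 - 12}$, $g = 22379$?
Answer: $- \frac{31226238}{22379} + \frac{210492 i \sqrt{65}}{65} \approx -1395.3 + 26108.0 i$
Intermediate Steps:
$m{\left(z \right)} = 4 z$ ($m{\left(z \right)} = - 2 z \left(-2\right) = - 2 \left(- 2 z\right) = 4 z$)
$l = i \sqrt{65}$ ($l = \sqrt{-65} = i \sqrt{65} \approx 8.0623 i$)
$C{\left(o \right)} = i \sqrt{65}$
$\left(- \frac{210492}{C{\left(444 \right)}} + \frac{193878}{g}\right) - m{\left(351 \right)} = \left(- \frac{210492}{i \sqrt{65}} + \frac{193878}{22379}\right) - 4 \cdot 351 = \left(- 210492 \left(- \frac{i \sqrt{65}}{65}\right) + 193878 \cdot \frac{1}{22379}\right) - 1404 = \left(\frac{210492 i \sqrt{65}}{65} + \frac{193878}{22379}\right) - 1404 = \left(\frac{193878}{22379} + \frac{210492 i \sqrt{65}}{65}\right) - 1404 = - \frac{31226238}{22379} + \frac{210492 i \sqrt{65}}{65}$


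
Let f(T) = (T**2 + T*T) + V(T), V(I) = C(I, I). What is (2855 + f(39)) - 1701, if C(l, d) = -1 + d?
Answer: 4234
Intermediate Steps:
V(I) = -1 + I
f(T) = -1 + T + 2*T**2 (f(T) = (T**2 + T*T) + (-1 + T) = (T**2 + T**2) + (-1 + T) = 2*T**2 + (-1 + T) = -1 + T + 2*T**2)
(2855 + f(39)) - 1701 = (2855 + (-1 + 39 + 2*39**2)) - 1701 = (2855 + (-1 + 39 + 2*1521)) - 1701 = (2855 + (-1 + 39 + 3042)) - 1701 = (2855 + 3080) - 1701 = 5935 - 1701 = 4234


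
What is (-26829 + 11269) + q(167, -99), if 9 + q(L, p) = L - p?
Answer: -15303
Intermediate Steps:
q(L, p) = -9 + L - p (q(L, p) = -9 + (L - p) = -9 + L - p)
(-26829 + 11269) + q(167, -99) = (-26829 + 11269) + (-9 + 167 - 1*(-99)) = -15560 + (-9 + 167 + 99) = -15560 + 257 = -15303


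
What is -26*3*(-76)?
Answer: 5928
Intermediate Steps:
-26*3*(-76) = -13*6*(-76) = -78*(-76) = 5928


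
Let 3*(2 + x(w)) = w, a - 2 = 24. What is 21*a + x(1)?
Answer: 1633/3 ≈ 544.33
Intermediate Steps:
a = 26 (a = 2 + 24 = 26)
x(w) = -2 + w/3
21*a + x(1) = 21*26 + (-2 + (⅓)*1) = 546 + (-2 + ⅓) = 546 - 5/3 = 1633/3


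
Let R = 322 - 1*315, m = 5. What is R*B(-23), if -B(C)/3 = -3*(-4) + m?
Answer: -357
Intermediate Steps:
R = 7 (R = 322 - 315 = 7)
B(C) = -51 (B(C) = -3*(-3*(-4) + 5) = -3*(12 + 5) = -3*17 = -51)
R*B(-23) = 7*(-51) = -357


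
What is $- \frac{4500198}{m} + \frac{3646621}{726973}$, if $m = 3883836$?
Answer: $\frac{1815225912917}{470573984738} \approx 3.8575$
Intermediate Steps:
$- \frac{4500198}{m} + \frac{3646621}{726973} = - \frac{4500198}{3883836} + \frac{3646621}{726973} = \left(-4500198\right) \frac{1}{3883836} + 3646621 \cdot \frac{1}{726973} = - \frac{750033}{647306} + \frac{3646621}{726973} = \frac{1815225912917}{470573984738}$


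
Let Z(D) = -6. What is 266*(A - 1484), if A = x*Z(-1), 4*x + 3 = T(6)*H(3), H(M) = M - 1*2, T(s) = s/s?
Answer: -393946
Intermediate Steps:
T(s) = 1
H(M) = -2 + M (H(M) = M - 2 = -2 + M)
x = -½ (x = -¾ + (1*(-2 + 3))/4 = -¾ + (1*1)/4 = -¾ + (¼)*1 = -¾ + ¼ = -½ ≈ -0.50000)
A = 3 (A = -½*(-6) = 3)
266*(A - 1484) = 266*(3 - 1484) = 266*(-1481) = -393946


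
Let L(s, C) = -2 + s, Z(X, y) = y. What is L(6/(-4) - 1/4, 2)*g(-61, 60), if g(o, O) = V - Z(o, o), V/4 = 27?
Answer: -2535/4 ≈ -633.75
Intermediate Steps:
V = 108 (V = 4*27 = 108)
g(o, O) = 108 - o
L(6/(-4) - 1/4, 2)*g(-61, 60) = (-2 + (6/(-4) - 1/4))*(108 - 1*(-61)) = (-2 + (6*(-1/4) - 1*1/4))*(108 + 61) = (-2 + (-3/2 - 1/4))*169 = (-2 - 7/4)*169 = -15/4*169 = -2535/4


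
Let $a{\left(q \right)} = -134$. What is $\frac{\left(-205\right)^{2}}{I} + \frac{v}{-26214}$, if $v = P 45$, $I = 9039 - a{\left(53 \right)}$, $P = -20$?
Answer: $\frac{184983175}{40076837} \approx 4.6157$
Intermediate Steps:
$I = 9173$ ($I = 9039 - -134 = 9039 + 134 = 9173$)
$v = -900$ ($v = \left(-20\right) 45 = -900$)
$\frac{\left(-205\right)^{2}}{I} + \frac{v}{-26214} = \frac{\left(-205\right)^{2}}{9173} - \frac{900}{-26214} = 42025 \cdot \frac{1}{9173} - - \frac{150}{4369} = \frac{42025}{9173} + \frac{150}{4369} = \frac{184983175}{40076837}$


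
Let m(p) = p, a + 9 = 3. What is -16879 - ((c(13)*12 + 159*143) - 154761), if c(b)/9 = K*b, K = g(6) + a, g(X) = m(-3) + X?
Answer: 119357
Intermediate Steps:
a = -6 (a = -9 + 3 = -6)
g(X) = -3 + X
K = -3 (K = (-3 + 6) - 6 = 3 - 6 = -3)
c(b) = -27*b (c(b) = 9*(-3*b) = -27*b)
-16879 - ((c(13)*12 + 159*143) - 154761) = -16879 - ((-27*13*12 + 159*143) - 154761) = -16879 - ((-351*12 + 22737) - 154761) = -16879 - ((-4212 + 22737) - 154761) = -16879 - (18525 - 154761) = -16879 - 1*(-136236) = -16879 + 136236 = 119357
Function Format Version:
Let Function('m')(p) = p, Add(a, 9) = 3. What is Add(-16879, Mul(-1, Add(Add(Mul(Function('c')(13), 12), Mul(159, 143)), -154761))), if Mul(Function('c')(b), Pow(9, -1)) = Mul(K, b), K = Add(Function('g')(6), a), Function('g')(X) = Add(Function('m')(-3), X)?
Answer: 119357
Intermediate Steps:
a = -6 (a = Add(-9, 3) = -6)
Function('g')(X) = Add(-3, X)
K = -3 (K = Add(Add(-3, 6), -6) = Add(3, -6) = -3)
Function('c')(b) = Mul(-27, b) (Function('c')(b) = Mul(9, Mul(-3, b)) = Mul(-27, b))
Add(-16879, Mul(-1, Add(Add(Mul(Function('c')(13), 12), Mul(159, 143)), -154761))) = Add(-16879, Mul(-1, Add(Add(Mul(Mul(-27, 13), 12), Mul(159, 143)), -154761))) = Add(-16879, Mul(-1, Add(Add(Mul(-351, 12), 22737), -154761))) = Add(-16879, Mul(-1, Add(Add(-4212, 22737), -154761))) = Add(-16879, Mul(-1, Add(18525, -154761))) = Add(-16879, Mul(-1, -136236)) = Add(-16879, 136236) = 119357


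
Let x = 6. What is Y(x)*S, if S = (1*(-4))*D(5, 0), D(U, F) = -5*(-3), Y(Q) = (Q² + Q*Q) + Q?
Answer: -4680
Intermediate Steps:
Y(Q) = Q + 2*Q² (Y(Q) = (Q² + Q²) + Q = 2*Q² + Q = Q + 2*Q²)
D(U, F) = 15
S = -60 (S = (1*(-4))*15 = -4*15 = -60)
Y(x)*S = (6*(1 + 2*6))*(-60) = (6*(1 + 12))*(-60) = (6*13)*(-60) = 78*(-60) = -4680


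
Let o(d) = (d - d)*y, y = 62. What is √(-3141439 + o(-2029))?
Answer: 7*I*√64111 ≈ 1772.4*I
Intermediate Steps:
o(d) = 0 (o(d) = (d - d)*62 = 0*62 = 0)
√(-3141439 + o(-2029)) = √(-3141439 + 0) = √(-3141439) = 7*I*√64111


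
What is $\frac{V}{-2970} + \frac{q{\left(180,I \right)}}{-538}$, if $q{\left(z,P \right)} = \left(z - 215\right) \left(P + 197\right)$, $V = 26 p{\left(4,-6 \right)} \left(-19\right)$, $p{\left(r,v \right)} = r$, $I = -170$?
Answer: $\frac{1934869}{798930} \approx 2.4218$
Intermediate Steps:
$V = -1976$ ($V = 26 \cdot 4 \left(-19\right) = 104 \left(-19\right) = -1976$)
$q{\left(z,P \right)} = \left(-215 + z\right) \left(197 + P\right)$
$\frac{V}{-2970} + \frac{q{\left(180,I \right)}}{-538} = - \frac{1976}{-2970} + \frac{-42355 - -36550 + 197 \cdot 180 - 30600}{-538} = \left(-1976\right) \left(- \frac{1}{2970}\right) + \left(-42355 + 36550 + 35460 - 30600\right) \left(- \frac{1}{538}\right) = \frac{988}{1485} - - \frac{945}{538} = \frac{988}{1485} + \frac{945}{538} = \frac{1934869}{798930}$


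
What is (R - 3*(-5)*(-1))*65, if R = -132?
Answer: -9555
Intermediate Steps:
(R - 3*(-5)*(-1))*65 = (-132 - 3*(-5)*(-1))*65 = (-132 + 15*(-1))*65 = (-132 - 15)*65 = -147*65 = -9555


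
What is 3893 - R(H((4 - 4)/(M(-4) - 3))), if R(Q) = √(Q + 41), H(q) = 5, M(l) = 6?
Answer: 3893 - √46 ≈ 3886.2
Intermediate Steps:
R(Q) = √(41 + Q)
3893 - R(H((4 - 4)/(M(-4) - 3))) = 3893 - √(41 + 5) = 3893 - √46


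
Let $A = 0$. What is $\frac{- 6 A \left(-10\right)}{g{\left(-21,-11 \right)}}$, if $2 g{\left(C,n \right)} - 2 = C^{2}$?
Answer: $0$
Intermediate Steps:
$g{\left(C,n \right)} = 1 + \frac{C^{2}}{2}$
$\frac{- 6 A \left(-10\right)}{g{\left(-21,-11 \right)}} = \frac{\left(-6\right) 0 \left(-10\right)}{1 + \frac{\left(-21\right)^{2}}{2}} = \frac{0 \left(-10\right)}{1 + \frac{1}{2} \cdot 441} = \frac{0}{1 + \frac{441}{2}} = \frac{0}{\frac{443}{2}} = 0 \cdot \frac{2}{443} = 0$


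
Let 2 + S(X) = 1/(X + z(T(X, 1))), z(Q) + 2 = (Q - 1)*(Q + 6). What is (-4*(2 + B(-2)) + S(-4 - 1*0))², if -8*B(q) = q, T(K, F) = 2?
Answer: 441/4 ≈ 110.25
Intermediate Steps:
z(Q) = -2 + (-1 + Q)*(6 + Q) (z(Q) = -2 + (Q - 1)*(Q + 6) = -2 + (-1 + Q)*(6 + Q))
B(q) = -q/8
S(X) = -2 + 1/(6 + X) (S(X) = -2 + 1/(X + (-8 + 2² + 5*2)) = -2 + 1/(X + (-8 + 4 + 10)) = -2 + 1/(X + 6) = -2 + 1/(6 + X))
(-4*(2 + B(-2)) + S(-4 - 1*0))² = (-4*(2 - ⅛*(-2)) + (-11 - 2*(-4 - 1*0))/(6 + (-4 - 1*0)))² = (-4*(2 + ¼) + (-11 - 2*(-4 + 0))/(6 + (-4 + 0)))² = (-4*9/4 + (-11 - 2*(-4))/(6 - 4))² = (-9 + (-11 + 8)/2)² = (-9 + (½)*(-3))² = (-9 - 3/2)² = (-21/2)² = 441/4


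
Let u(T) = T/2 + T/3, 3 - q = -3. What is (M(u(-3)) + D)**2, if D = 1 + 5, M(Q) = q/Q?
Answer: 324/25 ≈ 12.960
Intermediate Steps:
q = 6 (q = 3 - 1*(-3) = 3 + 3 = 6)
u(T) = 5*T/6 (u(T) = T*(1/2) + T*(1/3) = T/2 + T/3 = 5*T/6)
M(Q) = 6/Q
D = 6
(M(u(-3)) + D)**2 = (6/(((5/6)*(-3))) + 6)**2 = (6/(-5/2) + 6)**2 = (6*(-2/5) + 6)**2 = (-12/5 + 6)**2 = (18/5)**2 = 324/25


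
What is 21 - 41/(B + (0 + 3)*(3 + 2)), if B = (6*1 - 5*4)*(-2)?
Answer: 862/43 ≈ 20.047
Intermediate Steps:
B = 28 (B = (6 - 20)*(-2) = -14*(-2) = 28)
21 - 41/(B + (0 + 3)*(3 + 2)) = 21 - 41/(28 + (0 + 3)*(3 + 2)) = 21 - 41/(28 + 3*5) = 21 - 41/(28 + 15) = 21 - 41/43 = 862/43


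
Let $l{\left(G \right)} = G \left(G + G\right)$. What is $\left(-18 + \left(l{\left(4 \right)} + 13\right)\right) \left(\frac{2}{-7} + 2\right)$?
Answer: $\frac{324}{7} \approx 46.286$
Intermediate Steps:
$l{\left(G \right)} = 2 G^{2}$ ($l{\left(G \right)} = G 2 G = 2 G^{2}$)
$\left(-18 + \left(l{\left(4 \right)} + 13\right)\right) \left(\frac{2}{-7} + 2\right) = \left(-18 + \left(2 \cdot 4^{2} + 13\right)\right) \left(\frac{2}{-7} + 2\right) = \left(-18 + \left(2 \cdot 16 + 13\right)\right) \left(2 \left(- \frac{1}{7}\right) + 2\right) = \left(-18 + \left(32 + 13\right)\right) \left(- \frac{2}{7} + 2\right) = \left(-18 + 45\right) \frac{12}{7} = 27 \cdot \frac{12}{7} = \frac{324}{7}$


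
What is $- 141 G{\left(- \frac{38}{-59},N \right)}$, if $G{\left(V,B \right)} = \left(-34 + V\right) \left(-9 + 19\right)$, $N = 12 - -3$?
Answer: $\frac{2774880}{59} \approx 47032.0$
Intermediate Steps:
$N = 15$ ($N = 12 + 3 = 15$)
$G{\left(V,B \right)} = -340 + 10 V$ ($G{\left(V,B \right)} = \left(-34 + V\right) 10 = -340 + 10 V$)
$- 141 G{\left(- \frac{38}{-59},N \right)} = - 141 \left(-340 + 10 \left(- \frac{38}{-59}\right)\right) = - 141 \left(-340 + 10 \left(\left(-38\right) \left(- \frac{1}{59}\right)\right)\right) = - 141 \left(-340 + 10 \cdot \frac{38}{59}\right) = - 141 \left(-340 + \frac{380}{59}\right) = \left(-141\right) \left(- \frac{19680}{59}\right) = \frac{2774880}{59}$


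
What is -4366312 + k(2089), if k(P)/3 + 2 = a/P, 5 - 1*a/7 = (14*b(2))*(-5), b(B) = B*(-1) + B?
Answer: -9121238197/2089 ≈ -4.3663e+6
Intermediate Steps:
b(B) = 0 (b(B) = -B + B = 0)
a = 35 (a = 35 - 7*14*0*(-5) = 35 - 0*(-5) = 35 - 7*0 = 35 + 0 = 35)
k(P) = -6 + 105/P (k(P) = -6 + 3*(35/P) = -6 + 105/P)
-4366312 + k(2089) = -4366312 + (-6 + 105/2089) = -4366312 - 12429/2089 = -9121238197/2089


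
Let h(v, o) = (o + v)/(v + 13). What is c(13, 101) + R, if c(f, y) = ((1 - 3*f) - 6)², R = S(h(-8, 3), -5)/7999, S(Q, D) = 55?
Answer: 15486119/7999 ≈ 1936.0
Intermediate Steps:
h(v, o) = (o + v)/(13 + v)
R = 55/7999 ≈ 0.0068759
c(f, y) = (-5 - 3*f)²
c(13, 101) + R = (5 + 3*13)² + 55/7999 = (5 + 39)² + 55/7999 = 44² + 55/7999 = 1936 + 55/7999 = 15486119/7999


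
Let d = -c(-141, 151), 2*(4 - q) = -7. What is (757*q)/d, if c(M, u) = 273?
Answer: -3785/182 ≈ -20.797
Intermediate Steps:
q = 15/2 (q = 4 - ½*(-7) = 4 + 7/2 = 15/2 ≈ 7.5000)
d = -273 (d = -1*273 = -273)
(757*q)/d = (757*(15/2))/(-273) = (11355/2)*(-1/273) = -3785/182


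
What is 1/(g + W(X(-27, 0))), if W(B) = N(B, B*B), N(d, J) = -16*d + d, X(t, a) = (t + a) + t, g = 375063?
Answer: 1/375873 ≈ 2.6605e-6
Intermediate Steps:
X(t, a) = a + 2*t (X(t, a) = (a + t) + t = a + 2*t)
N(d, J) = -15*d
W(B) = -15*B
1/(g + W(X(-27, 0))) = 1/(375063 - 15*(0 + 2*(-27))) = 1/(375063 - 15*(0 - 54)) = 1/(375063 - 15*(-54)) = 1/(375063 + 810) = 1/375873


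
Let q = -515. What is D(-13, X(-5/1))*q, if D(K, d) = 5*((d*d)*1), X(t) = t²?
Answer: -1609375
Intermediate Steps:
D(K, d) = 5*d² (D(K, d) = 5*(d²*1) = 5*d²)
D(-13, X(-5/1))*q = (5*((-5/1)²)²)*(-515) = (5*((-5*1)²)²)*(-515) = (5*((-5)²)²)*(-515) = (5*25²)*(-515) = (5*625)*(-515) = 3125*(-515) = -1609375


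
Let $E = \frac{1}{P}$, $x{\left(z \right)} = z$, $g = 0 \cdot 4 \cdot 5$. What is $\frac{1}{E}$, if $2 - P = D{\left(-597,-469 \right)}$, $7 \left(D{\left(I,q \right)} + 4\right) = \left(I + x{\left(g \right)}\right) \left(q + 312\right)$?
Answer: $- \frac{93687}{7} \approx -13384.0$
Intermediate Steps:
$g = 0$ ($g = 0 \cdot 5 = 0$)
$D{\left(I,q \right)} = -4 + \frac{I \left(312 + q\right)}{7}$ ($D{\left(I,q \right)} = -4 + \frac{\left(I + 0\right) \left(q + 312\right)}{7} = -4 + \frac{I \left(312 + q\right)}{7}$)
$P = - \frac{93687}{7}$ ($P = 2 - \left(-4 + \frac{312}{7} \left(-597\right) + \frac{1}{7} \left(-597\right) \left(-469\right)\right) = 2 - \left(-4 - \frac{186264}{7} + 39999\right) = 2 - \frac{93701}{7} = - \frac{93687}{7} \approx -13384.0$)
$E = - \frac{7}{93687}$ ($E = \frac{1}{- \frac{93687}{7}} = - \frac{7}{93687} \approx -7.4717 \cdot 10^{-5}$)
$\frac{1}{E} = \frac{1}{- \frac{7}{93687}} = - \frac{93687}{7}$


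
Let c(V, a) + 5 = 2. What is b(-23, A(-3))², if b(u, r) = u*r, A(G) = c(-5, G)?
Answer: 4761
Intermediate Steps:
c(V, a) = -3 (c(V, a) = -5 + 2 = -3)
A(G) = -3
b(u, r) = r*u
b(-23, A(-3))² = (-3*(-23))² = 69² = 4761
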